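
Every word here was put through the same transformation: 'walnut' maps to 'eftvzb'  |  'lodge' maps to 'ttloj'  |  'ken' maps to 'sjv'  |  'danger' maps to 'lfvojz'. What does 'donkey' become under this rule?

The shift depends on letter class: consonant w→e is +8, but vowel a→f is +5. The rule splits by letter class: vowels +5, consonants +8.
Applying it to donkey: d(cons)+8=l, o(vowel)+5=t, n(cons)+8=v, k(cons)+8=s, e(vowel)+5=j, y(cons)+8=g.

ltvsjg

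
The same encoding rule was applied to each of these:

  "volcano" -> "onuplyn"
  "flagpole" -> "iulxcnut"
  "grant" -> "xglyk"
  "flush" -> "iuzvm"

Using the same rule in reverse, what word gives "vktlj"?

steam

Each letter's alphabet position (a=0..z=25) is mapped through 15·x+11 mod 26 — an affine cipher.
Reversing it on vktlj: v(21)→7·(21−11)≡18=s; k(10)→7·(10−11)≡19=t; t(19)→7·(19−11)≡4=e; l(11)→7·(11−11)≡0=a; j(9)→7·(9−11)≡12=m (all mod 26).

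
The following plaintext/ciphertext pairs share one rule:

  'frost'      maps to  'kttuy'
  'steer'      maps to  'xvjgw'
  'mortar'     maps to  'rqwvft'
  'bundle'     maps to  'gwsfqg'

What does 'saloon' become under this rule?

Shifts by position in frost: pos 0: f→k (+5), pos 1: r→t (+2), pos 2: o→t (+5), pos 3: s→u (+2) — repeating every 2. A repeating key of period 2 is used — shifts +5, +2 over and over.
Applying it to saloon: s+5=x, a+2=c, l+5=q, o+2=q, o+5=t, n+2=p.

xcqqtp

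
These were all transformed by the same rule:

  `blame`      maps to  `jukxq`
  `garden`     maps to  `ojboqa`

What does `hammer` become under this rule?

In blame: b→j is +8, l→u is +9, a→k is +10, m→x is +11 — the shift increases by 1 each position. Each letter shifts forward by (position + 8), i.e. 8, 9, 10, … — the shift grows by one for each successive letter.
On hammer: h+8=p, a+9=j, m+10=w, m+11=x, e+12=q, r+13=e.

pjwxqe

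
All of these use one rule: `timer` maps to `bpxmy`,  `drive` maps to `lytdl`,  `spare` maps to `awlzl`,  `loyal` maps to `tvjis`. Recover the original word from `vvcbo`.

Shifts by position in timer: pos 0: t→b (+8), pos 1: i→p (+7), pos 2: m→x (+11), pos 3: e→m (+8), pos 4: r→y (+7) — repeating every 3. A repeating key of period 3 is used — shifts +8, +7, +11 over and over.
Undoing it on vvcbo: v−8=n, v−7=o, c−11=r, b−8=t, o−7=h.

north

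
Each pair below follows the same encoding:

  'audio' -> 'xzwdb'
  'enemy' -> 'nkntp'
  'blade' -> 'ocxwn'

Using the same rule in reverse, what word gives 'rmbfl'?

Treating letters as 0–25, the rule is x ↦ 17x + 23 (mod 26).
Reversing it on rmbfl: r(17)→23·(17−23)≡18=s; m(12)→23·(12−23)≡7=h; b(1)→23·(1−23)≡14=o; f(5)→23·(5−23)≡2=c; l(11)→23·(11−23)≡10=k (all mod 26).

shock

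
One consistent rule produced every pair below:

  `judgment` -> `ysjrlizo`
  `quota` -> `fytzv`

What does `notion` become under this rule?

Two steps: reverse the string, then apply a Caesar shift of +5.
For notion: reverse → noiton; then shift: n+5=s, o+5=t, i+5=n, t+5=y, o+5=t, n+5=s.

stnyts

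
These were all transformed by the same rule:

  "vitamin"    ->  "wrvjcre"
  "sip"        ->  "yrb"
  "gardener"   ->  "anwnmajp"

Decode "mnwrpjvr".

The word is reversed, then every letter is shifted forward by 9.
Decoding mnwrpjvr: shift back: m−9=d, n−9=e, w−9=n, r−9=i, p−9=g, j−9=a, v−9=m, r−9=i → denigami; then reverse → imagined.

imagined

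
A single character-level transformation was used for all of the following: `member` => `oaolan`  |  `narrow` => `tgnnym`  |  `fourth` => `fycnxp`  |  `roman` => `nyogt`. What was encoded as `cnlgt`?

urban

m(12)→o(14) and e(4)→a(0) fit y≡5x+6 (mod 26); the inverse of 5 mod 26 is 21. Treating letters as 0–25, the rule is x ↦ 5x + 6 (mod 26).
Undoing it on cnlgt: c(2)→21·(2−6)≡20=u; n(13)→21·(13−6)≡17=r; l(11)→21·(11−6)≡1=b; g(6)→21·(6−6)≡0=a; t(19)→21·(19−6)≡13=n (all mod 26).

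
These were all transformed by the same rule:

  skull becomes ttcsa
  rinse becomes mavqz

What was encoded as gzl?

dry

The output letters match the input read backwards, each shifted +8: skull reversed is lluks. Two steps: reverse the string, then apply a Caesar shift of +8.
Undoing it on gzl: shift back: g−8=y, z−8=r, l−8=d → yrd; then reverse → dry.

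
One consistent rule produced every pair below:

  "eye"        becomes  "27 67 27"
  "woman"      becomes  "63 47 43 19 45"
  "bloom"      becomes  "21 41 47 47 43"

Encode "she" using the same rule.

e(#5)→27 and y(#25)→67: differences scale by 2, so n = 2·pos + 17. Each letter becomes 2×(its alphabet position, a=1..z=26) + 17.
For she: s=19→55, h=8→33, e=5→27.

55 33 27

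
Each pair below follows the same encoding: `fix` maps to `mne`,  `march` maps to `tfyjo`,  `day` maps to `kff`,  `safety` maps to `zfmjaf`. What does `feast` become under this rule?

The rule splits by letter class: vowels +5, consonants +7.
For feast: f(cons)+7=m, e(vowel)+5=j, a(vowel)+5=f, s(cons)+7=z, t(cons)+7=a.

mjfza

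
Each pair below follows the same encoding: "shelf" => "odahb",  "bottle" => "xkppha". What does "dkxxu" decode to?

hobby

Compare letters: s→o is +22, h→d is +22, e→a is +22 — a constant shift. Every letter moves 22 places later in the alphabet, wrapping around z→a.
Reversing it on dkxxu: d−22=h, k−22=o, x−22=b, x−22=b, u−22=y.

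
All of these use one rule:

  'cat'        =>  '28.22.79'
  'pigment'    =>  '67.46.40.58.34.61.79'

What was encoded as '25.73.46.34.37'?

brief

c(#3)→28 and a(#1)→22: differences scale by 3, so n = 3·pos + 19. With a=1..z=26, the number is 3·pos + 19.
Decoding 25.73.46.34.37: 25→(25−19)÷3=2=b, 73→(73−19)÷3=18=r, 46→(46−19)÷3=9=i, 34→(34−19)÷3=5=e, 37→(37−19)÷3=6=f.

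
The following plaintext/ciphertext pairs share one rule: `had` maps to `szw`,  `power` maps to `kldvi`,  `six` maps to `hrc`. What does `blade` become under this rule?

yozwv

Letters are reflected about the middle of the alphabet (position → 25−position): Atbash.
On blade: b↔y, l↔o, a↔z, d↔w, e↔v.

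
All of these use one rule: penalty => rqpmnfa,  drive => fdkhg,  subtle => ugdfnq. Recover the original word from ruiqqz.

Shifts by position in penalty: pos 0: p→r (+2), pos 1: e→q (+12), pos 2: n→p (+2), pos 3: a→m (+12) — repeating every 2. The shifts repeat in a cycle of length 2: positions 0,1,… shift by +2, +12, then the pattern repeats.
Decoding ruiqqz: r−2=p, u−12=i, i−2=g, q−12=e, q−2=o, z−12=n.

pigeon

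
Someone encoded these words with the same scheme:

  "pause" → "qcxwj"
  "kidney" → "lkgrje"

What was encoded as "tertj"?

In pause: p→q is +1, a→c is +2, u→x is +3, s→w is +4 — the shift increases by 1 each position. Letter i (0-indexed) is shifted by i+1, so successive shifts are 1, 2, 3, ….
Undoing it on tertj: t−1=s, e−2=c, r−3=o, t−4=p, j−5=e.

scope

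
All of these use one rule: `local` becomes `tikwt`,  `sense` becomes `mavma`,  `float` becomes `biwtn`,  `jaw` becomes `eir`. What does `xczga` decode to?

syrup

The output letters match the input read backwards, each shifted +8: local reversed is lacol. Two steps: reverse the string, then apply a Caesar shift of +8.
Reversing it on xczga: shift back: x−8=p, c−8=u, z−8=r, g−8=y, a−8=s → purys; then reverse → syrup.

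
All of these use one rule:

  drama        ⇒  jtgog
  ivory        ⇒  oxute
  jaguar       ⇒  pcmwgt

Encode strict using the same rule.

It's a Vigenère-style cipher with numeric key [6,2]: position i shifts by key[i mod 2].
Applying it to strict: s+6=y, t+2=v, r+6=x, i+2=k, c+6=i, t+2=v.

yvxkiv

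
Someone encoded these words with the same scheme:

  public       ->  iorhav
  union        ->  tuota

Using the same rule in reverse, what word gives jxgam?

The word is reversed, then every letter is shifted forward by 6.
Decoding jxgam: shift back: j−6=d, x−6=r, g−6=a, a−6=u, m−6=g → draug; then reverse → guard.

guard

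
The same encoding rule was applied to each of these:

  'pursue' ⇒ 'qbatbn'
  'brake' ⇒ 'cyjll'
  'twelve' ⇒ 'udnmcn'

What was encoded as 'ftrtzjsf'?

Shifts by position in pursue: pos 0: p→q (+1), pos 1: u→b (+7), pos 2: r→a (+9), pos 3: s→t (+1), pos 4: u→b (+7), pos 5: e→n (+9) — repeating every 3. The shifts repeat in a cycle of length 3: positions 0,1,… shift by +1, +7, +9, then the pattern repeats.
Decoding ftrtzjsf: f−1=e, t−7=m, r−9=i, t−1=s, z−7=s, j−9=a, s−1=r, f−7=y.

emissary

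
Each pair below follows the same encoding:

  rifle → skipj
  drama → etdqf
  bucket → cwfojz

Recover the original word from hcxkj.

Each letter shifts forward by (position + 1), i.e. 1, 2, 3, … — the shift grows by one for each successive letter.
Reversing it on hcxkj: h−1=g, c−2=a, x−3=u, k−4=g, j−5=e.

gauge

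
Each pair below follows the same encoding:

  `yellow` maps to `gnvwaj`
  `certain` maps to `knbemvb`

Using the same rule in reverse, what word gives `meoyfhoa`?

eventual

The shift increases by 1 at each position, starting from +8: 8, 9, 10, ….
Decoding meoyfhoa: m−8=e, e−9=v, o−10=e, y−11=n, f−12=t, h−13=u, o−14=a, a−15=l.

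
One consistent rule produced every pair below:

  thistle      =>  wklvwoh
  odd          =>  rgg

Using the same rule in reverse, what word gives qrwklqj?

Compare letters: t→w is +3, h→k is +3, i→l is +3 — a constant shift. It's a constant shift of +3 (ROT3).
Reversing it on qrwklqj: q−3=n, r−3=o, w−3=t, k−3=h, l−3=i, q−3=n, j−3=g.

nothing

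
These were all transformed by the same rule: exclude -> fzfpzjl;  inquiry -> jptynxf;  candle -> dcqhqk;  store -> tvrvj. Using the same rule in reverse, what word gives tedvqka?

In exclude: e→f is +1, x→z is +2, c→f is +3, l→p is +4 — the shift increases by 1 each position. Letter i (0-indexed) is shifted by i+1, so successive shifts are 1, 2, 3, ….
Decoding tedvqka: t−1=s, e−2=c, d−3=a, v−4=r, q−5=l, k−6=e, a−7=t.

scarlet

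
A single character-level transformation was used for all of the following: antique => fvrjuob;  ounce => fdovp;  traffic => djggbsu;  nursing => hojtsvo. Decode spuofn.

mentor

Read the word backwards and shift each letter +1.
Reversing it on spuofn: shift back: s−1=r, p−1=o, u−1=t, o−1=n, f−1=e, n−1=m → rotnem; then reverse → mentor.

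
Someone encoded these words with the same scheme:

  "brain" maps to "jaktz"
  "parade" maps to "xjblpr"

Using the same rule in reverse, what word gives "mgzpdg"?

expert

In brain: b→j is +8, r→a is +9, a→k is +10, i→t is +11 — the shift increases by 1 each position. Letter i (0-indexed) is shifted by i+8, so successive shifts are 8, 9, 10, ….
Reversing it on mgzpdg: m−8=e, g−9=x, z−10=p, p−11=e, d−12=r, g−13=t.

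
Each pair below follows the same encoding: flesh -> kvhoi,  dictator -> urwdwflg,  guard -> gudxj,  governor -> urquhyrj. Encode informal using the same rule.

Two steps: reverse the string, then apply a Caesar shift of +3.
For informal: reverse → lamrofni; then shift: l+3=o, a+3=d, m+3=p, r+3=u, o+3=r, f+3=i, n+3=q, i+3=l.

odpuriql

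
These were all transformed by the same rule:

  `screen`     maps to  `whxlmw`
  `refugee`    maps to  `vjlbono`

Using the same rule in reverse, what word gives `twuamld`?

In screen: s→w is +4, c→h is +5, r→x is +6, e→l is +7 — the shift increases by 1 each position. The shift increases by 1 at each position, starting from +4: 4, 5, 6, ….
Reversing it on twuamld: t−4=p, w−5=r, u−6=o, a−7=t, m−8=e, l−9=c, d−10=t.

protect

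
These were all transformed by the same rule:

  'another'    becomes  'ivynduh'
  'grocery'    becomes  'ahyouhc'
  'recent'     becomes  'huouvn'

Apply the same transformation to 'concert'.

a(0)→i(8) and n(13)→v(21) fit y≡3x+8 (mod 26); the inverse of 3 mod 26 is 9. This is an affine cipher: with a=0,…,z=25, each position x becomes (3x+8) mod 26.
Applying it to concert: c(2)→3·2+8≡14=o; o(14)→3·14+8≡24=y; n(13)→3·13+8≡21=v; c(2)→3·2+8≡14=o; e(4)→3·4+8≡20=u; r(17)→3·17+8≡7=h; t(19)→3·19+8≡13=n (all mod 26).

oyvouhn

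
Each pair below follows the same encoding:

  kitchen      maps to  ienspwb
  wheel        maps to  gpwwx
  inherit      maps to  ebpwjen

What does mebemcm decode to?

This is an affine cipher: with a=0,…,z=25, each position x becomes (15x+14) mod 26.
Undoing it on mebemcm: m(12)→7·(12−14)≡12=m; e(4)→7·(4−14)≡8=i; b(1)→7·(1−14)≡13=n; e(4)→7·(4−14)≡8=i; m(12)→7·(12−14)≡12=m; c(2)→7·(2−14)≡20=u; m(12)→7·(12−14)≡12=m (all mod 26).

minimum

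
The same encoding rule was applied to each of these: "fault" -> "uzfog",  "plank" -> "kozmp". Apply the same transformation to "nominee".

mlnrmvv

Each pair mirrors across the alphabet (f↔u, a↔z, u↔f): positions sum to 25. This is the alphabet-reversal cipher (Atbash): a becomes z, b becomes y, etc.
On nominee: n↔m, o↔l, m↔n, i↔r, n↔m, e↔v, e↔v.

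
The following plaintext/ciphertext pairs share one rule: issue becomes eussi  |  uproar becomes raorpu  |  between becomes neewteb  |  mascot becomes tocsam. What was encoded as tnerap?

parent

The word is simply reversed.
Reversing it on tnerap: then reverse → parent.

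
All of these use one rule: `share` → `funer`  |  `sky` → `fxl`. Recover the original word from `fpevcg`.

script

This is a Caesar cipher with shift 13.
Undoing it on fpevcg: f−13=s, p−13=c, e−13=r, v−13=i, c−13=p, g−13=t.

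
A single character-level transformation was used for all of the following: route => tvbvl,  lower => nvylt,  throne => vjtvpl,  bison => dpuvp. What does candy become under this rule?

Vowels shift forward by 7 and consonants shift forward by 2.
Applying it to candy: c(cons)+2=e, a(vowel)+7=h, n(cons)+2=p, d(cons)+2=f, y(cons)+2=a.

ehpfa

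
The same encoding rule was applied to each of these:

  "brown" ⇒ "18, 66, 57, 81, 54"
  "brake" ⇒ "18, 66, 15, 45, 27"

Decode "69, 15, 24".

sad

b(#2)→18 and r(#18)→66: differences scale by 3, so n = 3·pos + 12. The formula is n = 3×(alphabet index, a=1) + 12.
Decoding 69, 15, 24: 69→(69−12)÷3=19=s, 15→(15−12)÷3=1=a, 24→(24−12)÷3=4=d.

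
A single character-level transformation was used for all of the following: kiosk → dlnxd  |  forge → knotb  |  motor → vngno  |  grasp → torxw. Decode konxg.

frost

k(10)→d(3) and i(8)→l(11) fit y≡9x+17 (mod 26); the inverse of 9 mod 26 is 3. Each letter's alphabet position (a=0..z=25) is mapped through 9·x+17 mod 26 — an affine cipher.
Reversing it on konxg: k(10)→3·(10−17)≡5=f; o(14)→3·(14−17)≡17=r; n(13)→3·(13−17)≡14=o; x(23)→3·(23−17)≡18=s; g(6)→3·(6−17)≡19=t (all mod 26).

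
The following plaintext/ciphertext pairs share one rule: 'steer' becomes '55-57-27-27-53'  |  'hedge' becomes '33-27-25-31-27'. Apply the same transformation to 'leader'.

s(#19)→55 and t(#20)→57: differences scale by 2, so n = 2·pos + 17. Each letter becomes 2×(its alphabet position, a=1..z=26) + 17.
Applying it to leader: l=12→41, e=5→27, a=1→19, d=4→25, e=5→27, r=18→53.

41-27-19-25-27-53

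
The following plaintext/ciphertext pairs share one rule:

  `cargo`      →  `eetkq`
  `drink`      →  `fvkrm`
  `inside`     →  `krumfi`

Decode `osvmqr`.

motion

Shifts by position in cargo: pos 0: c→e (+2), pos 1: a→e (+4), pos 2: r→t (+2), pos 3: g→k (+4) — repeating every 2. A repeating key of period 2 is used — shifts +2, +4 over and over.
Reversing it on osvmqr: o−2=m, s−4=o, v−2=t, m−4=i, q−2=o, r−4=n.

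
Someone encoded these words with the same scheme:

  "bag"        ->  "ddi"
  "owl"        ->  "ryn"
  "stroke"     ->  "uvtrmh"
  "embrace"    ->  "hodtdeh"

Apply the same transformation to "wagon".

ydirp

The shift depends on letter class: consonant b→d is +2, but vowel a→d is +3. Vowels shift forward by 3 and consonants shift forward by 2.
Applying it to wagon: w(cons)+2=y, a(vowel)+3=d, g(cons)+2=i, o(vowel)+3=r, n(cons)+2=p.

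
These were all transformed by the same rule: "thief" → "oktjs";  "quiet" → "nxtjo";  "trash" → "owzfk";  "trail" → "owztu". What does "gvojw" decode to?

voter

t(19)→o(14) and h(7)→k(10) fit y≡9x+25 (mod 26); the inverse of 9 mod 26 is 3. Treating letters as 0–25, the rule is x ↦ 9x + 25 (mod 26).
Decoding gvojw: g(6)→3·(6−25)≡21=v; v(21)→3·(21−25)≡14=o; o(14)→3·(14−25)≡19=t; j(9)→3·(9−25)≡4=e; w(22)→3·(22−25)≡17=r (all mod 26).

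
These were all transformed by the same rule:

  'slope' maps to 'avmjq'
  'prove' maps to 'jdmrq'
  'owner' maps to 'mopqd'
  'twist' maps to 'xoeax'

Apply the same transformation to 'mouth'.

s(18)→a(0) and l(11)→v(21) fit y≡23x+2 (mod 26); the inverse of 23 mod 26 is 17. Each letter's alphabet position (a=0..z=25) is mapped through 23·x+2 mod 26 — an affine cipher.
Applying it to mouth: m(12)→23·12+2≡18=s; o(14)→23·14+2≡12=m; u(20)→23·20+2≡20=u; t(19)→23·19+2≡23=x; h(7)→23·7+2≡7=h (all mod 26).

smuxh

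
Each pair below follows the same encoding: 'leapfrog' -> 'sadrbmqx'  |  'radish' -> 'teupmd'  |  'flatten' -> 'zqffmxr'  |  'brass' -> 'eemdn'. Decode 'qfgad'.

The output letters match the input read backwards, each shifted +12: leapfrog reversed is gorfpael. Read the word backwards and shift each letter +12.
Undoing it on qfgad: shift back: q−12=e, f−12=t, g−12=u, a−12=o, d−12=r → etuor; then reverse → route.

route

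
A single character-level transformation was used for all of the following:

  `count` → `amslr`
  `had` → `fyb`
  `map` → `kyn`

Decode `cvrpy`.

It's a constant shift of +24 (ROT24).
Undoing it on cvrpy: c−24=e, v−24=x, r−24=t, p−24=r, y−24=a.

extra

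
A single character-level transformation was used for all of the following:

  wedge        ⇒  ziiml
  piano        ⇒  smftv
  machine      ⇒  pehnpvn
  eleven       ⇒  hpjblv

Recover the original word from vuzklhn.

In wedge: w→z is +3, e→i is +4, d→i is +5, g→m is +6 — the shift increases by 1 each position. Each letter shifts forward by (position + 3), i.e. 3, 4, 5, … — the shift grows by one for each successive letter.
Decoding vuzklhn: v−3=s, u−4=q, z−5=u, k−6=e, l−7=e, h−8=z, n−9=e.

squeeze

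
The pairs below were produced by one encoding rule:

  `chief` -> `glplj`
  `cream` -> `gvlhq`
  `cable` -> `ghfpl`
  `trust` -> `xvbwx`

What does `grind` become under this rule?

kvprh

The shift depends on letter class: consonant c→g is +4, but vowel i→p is +7. The rule splits by letter class: vowels +7, consonants +4.
For grind: g(cons)+4=k, r(cons)+4=v, i(vowel)+7=p, n(cons)+4=r, d(cons)+4=h.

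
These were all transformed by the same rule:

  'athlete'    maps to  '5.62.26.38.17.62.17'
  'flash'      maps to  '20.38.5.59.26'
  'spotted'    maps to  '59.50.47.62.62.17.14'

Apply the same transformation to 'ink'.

a(#1)→5 and t(#20)→62: differences scale by 3, so n = 3·pos + 2. With a=1..z=26, the number is 3·pos + 2.
On ink: i=9→29, n=14→44, k=11→35.

29.44.35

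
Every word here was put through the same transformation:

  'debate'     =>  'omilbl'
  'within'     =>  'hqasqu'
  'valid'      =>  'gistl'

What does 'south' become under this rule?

dwbep

Shifts by position in debate: pos 0: d→o (+11), pos 1: e→m (+8), pos 2: b→i (+7), pos 3: a→l (+11), pos 4: t→b (+8), pos 5: e→l (+7) — repeating every 3. A repeating key of period 3 is used — shifts +11, +8, +7 over and over.
Applying it to south: s+11=d, o+8=w, u+7=b, t+11=e, h+8=p.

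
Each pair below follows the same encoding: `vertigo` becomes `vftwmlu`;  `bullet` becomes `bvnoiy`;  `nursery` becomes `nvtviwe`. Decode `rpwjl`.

In vertigo: v→v is +0, e→f is +1, r→t is +2, t→w is +3 — the shift increases by 1 each position. Each letter shifts forward by its position index (0, 1, 2, …) — the shift grows by one for each successive letter.
Decoding rpwjl: r−0=r, p−1=o, w−2=u, j−3=g, l−4=h.

rough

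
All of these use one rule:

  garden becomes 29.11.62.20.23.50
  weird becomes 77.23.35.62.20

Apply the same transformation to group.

29.62.53.71.56

g(#7)→29 and a(#1)→11: differences scale by 3, so n = 3·pos + 8. Each letter becomes 3×(its alphabet position, a=1..z=26) + 8.
On group: g=7→29, r=18→62, o=15→53, u=21→71, p=16→56.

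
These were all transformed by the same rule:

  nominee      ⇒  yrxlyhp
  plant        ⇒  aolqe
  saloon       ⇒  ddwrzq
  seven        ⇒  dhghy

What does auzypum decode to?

Shifts by position in nominee: pos 0: n→y (+11), pos 1: o→r (+3), pos 2: m→x (+11), pos 3: i→l (+3) — repeating every 2. The shifts repeat in a cycle of length 2: positions 0,1,… shift by +11, +3, then the pattern repeats.
Reversing it on auzypum: a−11=p, u−3=r, z−11=o, y−3=v, p−11=e, u−3=r, m−11=b.

proverb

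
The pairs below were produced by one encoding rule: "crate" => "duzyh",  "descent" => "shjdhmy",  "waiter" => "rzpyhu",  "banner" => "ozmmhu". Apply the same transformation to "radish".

This is an affine cipher: with a=0,…,z=25, each position x becomes (15x+25) mod 26.
Applying it to radish: r(17)→15·17+25≡20=u; a(0)→15·0+25≡25=z; d(3)→15·3+25≡18=s; i(8)→15·8+25≡15=p; s(18)→15·18+25≡9=j; h(7)→15·7+25≡0=a (all mod 26).

uzspja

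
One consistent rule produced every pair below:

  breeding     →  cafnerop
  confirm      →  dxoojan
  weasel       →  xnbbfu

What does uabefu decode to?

It's a Vigenère-style cipher with numeric key [1,9]: position i shifts by key[i mod 2].
Reversing it on uabefu: u−1=t, a−9=r, b−1=a, e−9=v, f−1=e, u−9=l.

travel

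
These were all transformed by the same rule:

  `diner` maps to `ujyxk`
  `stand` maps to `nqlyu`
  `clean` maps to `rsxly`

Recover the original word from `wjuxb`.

video

d(3)→u(20) and i(8)→j(9) fit y≡3x+11 (mod 26); the inverse of 3 mod 26 is 9. This is an affine cipher: with a=0,…,z=25, each position x becomes (3x+11) mod 26.
Decoding wjuxb: w(22)→9·(22−11)≡21=v; j(9)→9·(9−11)≡8=i; u(20)→9·(20−11)≡3=d; x(23)→9·(23−11)≡4=e; b(1)→9·(1−11)≡14=o (all mod 26).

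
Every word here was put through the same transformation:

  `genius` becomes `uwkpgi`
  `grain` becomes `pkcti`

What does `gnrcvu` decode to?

staple

The output letters match the input read backwards, each shifted +2: genius reversed is suineg. Two steps: reverse the string, then apply a Caesar shift of +2.
Undoing it on gnrcvu: shift back: g−2=e, n−2=l, r−2=p, c−2=a, v−2=t, u−2=s → elpats; then reverse → staple.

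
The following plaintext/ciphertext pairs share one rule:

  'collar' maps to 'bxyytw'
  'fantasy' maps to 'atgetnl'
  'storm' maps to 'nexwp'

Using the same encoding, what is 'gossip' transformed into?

rxnnzo

c(2)→b(1) and o(14)→x(23) fit y≡17x+19 (mod 26); the inverse of 17 mod 26 is 23. Treating letters as 0–25, the rule is x ↦ 17x + 19 (mod 26).
On gossip: g(6)→17·6+19≡17=r; o(14)→17·14+19≡23=x; s(18)→17·18+19≡13=n; s(18)→17·18+19≡13=n; i(8)→17·8+19≡25=z; p(15)→17·15+19≡14=o (all mod 26).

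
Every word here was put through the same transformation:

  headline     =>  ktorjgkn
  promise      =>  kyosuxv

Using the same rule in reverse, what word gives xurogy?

sailor

The output letters match the input read backwards, each shifted +6: headline reversed is enildaeh. Read the word backwards and shift each letter +6.
Reversing it on xurogy: shift back: x−6=r, u−6=o, r−6=l, o−6=i, g−6=a, y−6=s → rolias; then reverse → sailor.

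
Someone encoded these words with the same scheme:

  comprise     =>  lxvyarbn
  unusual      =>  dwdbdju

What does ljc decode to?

Compare letters: c→l is +9, o→x is +9, m→v is +9 — a constant shift. Every letter moves 9 places later in the alphabet, wrapping around z→a.
Reversing it on ljc: l−9=c, j−9=a, c−9=t.

cat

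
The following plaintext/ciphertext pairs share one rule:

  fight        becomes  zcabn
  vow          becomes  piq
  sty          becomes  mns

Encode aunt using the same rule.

uohn

Compare letters: f→z is +20, i→c is +20, g→a is +20 — a constant shift. Every letter moves 20 places later in the alphabet, wrapping around z→a.
On aunt: a+20=u, u+20=o, n+20=h, t+20=n.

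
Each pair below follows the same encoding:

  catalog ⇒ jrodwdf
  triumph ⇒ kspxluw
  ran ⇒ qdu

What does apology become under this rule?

The output letters match the input read backwards, each shifted +3: catalog reversed is golatac. The word is reversed, then every letter is shifted forward by 3.
For apology: reverse → ygolopa; then shift: y+3=b, g+3=j, o+3=r, l+3=o, o+3=r, p+3=s, a+3=d.

bjrorsd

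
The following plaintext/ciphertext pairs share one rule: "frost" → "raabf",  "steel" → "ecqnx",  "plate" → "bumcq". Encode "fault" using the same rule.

Shifts by position in frost: pos 0: f→r (+12), pos 1: r→a (+9), pos 2: o→a (+12), pos 3: s→b (+9) — repeating every 2. The shifts repeat in a cycle of length 2: positions 0,1,… shift by +12, +9, then the pattern repeats.
For fault: f+12=r, a+9=j, u+12=g, l+9=u, t+12=f.

rjguf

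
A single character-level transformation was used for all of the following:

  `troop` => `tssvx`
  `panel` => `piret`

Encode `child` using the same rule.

The output letters match the input read backwards, each shifted +4: troop reversed is poort. Two steps: reverse the string, then apply a Caesar shift of +4.
For child: reverse → dlihc; then shift: d+4=h, l+4=p, i+4=m, h+4=l, c+4=g.

hpmlg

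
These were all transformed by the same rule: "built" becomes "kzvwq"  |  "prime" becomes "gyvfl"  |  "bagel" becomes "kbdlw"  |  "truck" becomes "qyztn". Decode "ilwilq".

b(1)→k(10) and u(20)→z(25) fit y≡9x+1 (mod 26); the inverse of 9 mod 26 is 3. This is an affine cipher: with a=0,…,z=25, each position x becomes (9x+1) mod 26.
Undoing it on ilwilq: i(8)→3·(8−1)≡21=v; l(11)→3·(11−1)≡4=e; w(22)→3·(22−1)≡11=l; i(8)→3·(8−1)≡21=v; l(11)→3·(11−1)≡4=e; q(16)→3·(16−1)≡19=t (all mod 26).

velvet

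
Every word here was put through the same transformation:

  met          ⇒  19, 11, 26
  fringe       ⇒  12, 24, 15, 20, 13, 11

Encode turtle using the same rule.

26, 27, 24, 26, 18, 11

m is letter #13 and maps to 19: an offset of 6. Letters become their 1-based position plus 6 (so a→7, b→8, …).
On turtle: t=20→26, u=21→27, r=18→24, t=20→26, l=12→18, e=5→11.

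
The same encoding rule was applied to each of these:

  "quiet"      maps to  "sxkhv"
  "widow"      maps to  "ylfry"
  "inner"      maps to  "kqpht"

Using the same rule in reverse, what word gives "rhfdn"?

pedal

Shifts by position in quiet: pos 0: q→s (+2), pos 1: u→x (+3), pos 2: i→k (+2), pos 3: e→h (+3) — repeating every 2. The shifts repeat in a cycle of length 2: positions 0,1,… shift by +2, +3, then the pattern repeats.
Reversing it on rhfdn: r−2=p, h−3=e, f−2=d, d−3=a, n−2=l.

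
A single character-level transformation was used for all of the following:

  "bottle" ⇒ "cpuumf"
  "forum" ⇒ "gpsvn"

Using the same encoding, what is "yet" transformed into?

zfu

Compare letters: b→c is +1, o→p is +1, t→u is +1 — a constant shift. Each letter is shifted forward by 1 in the alphabet (a Caesar shift of +1).
For yet: y+1=z, e+1=f, t+1=u.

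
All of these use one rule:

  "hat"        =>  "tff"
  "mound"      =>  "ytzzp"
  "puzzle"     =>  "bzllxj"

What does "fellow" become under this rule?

Two shifts are in play — +5 for a/e/i/o/u, +12 for every other letter.
Applying it to fellow: f(cons)+12=r, e(vowel)+5=j, l(cons)+12=x, l(cons)+12=x, o(vowel)+5=t, w(cons)+12=i.

rjxxti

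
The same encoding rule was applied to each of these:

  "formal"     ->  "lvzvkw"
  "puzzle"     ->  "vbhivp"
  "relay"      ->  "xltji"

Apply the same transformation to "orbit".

In formal: f→l is +6, o→v is +7, r→z is +8, m→v is +9 — the shift increases by 1 each position. Each letter shifts forward by (position + 6), i.e. 6, 7, 8, … — the shift grows by one for each successive letter.
On orbit: o+6=u, r+7=y, b+8=j, i+9=r, t+10=d.

uyjrd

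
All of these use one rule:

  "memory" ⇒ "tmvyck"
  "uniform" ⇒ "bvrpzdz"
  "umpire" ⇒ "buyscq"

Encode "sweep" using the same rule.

In memory: m→t is +7, e→m is +8, m→v is +9, o→y is +10 — the shift increases by 1 each position. The shift increases by 1 at each position, starting from +7: 7, 8, 9, ….
On sweep: s+7=z, w+8=e, e+9=n, e+10=o, p+11=a.

zenoa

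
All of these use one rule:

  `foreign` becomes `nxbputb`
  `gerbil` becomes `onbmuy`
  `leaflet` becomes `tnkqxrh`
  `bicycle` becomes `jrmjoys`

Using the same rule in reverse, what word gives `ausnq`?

In foreign: f→n is +8, o→x is +9, r→b is +10, e→p is +11 — the shift increases by 1 each position. The shift increases by 1 at each position, starting from +8: 8, 9, 10, ….
Undoing it on ausnq: a−8=s, u−9=l, s−10=i, n−11=c, q−12=e.

slice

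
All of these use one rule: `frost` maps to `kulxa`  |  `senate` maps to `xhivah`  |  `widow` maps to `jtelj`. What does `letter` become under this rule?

f(5)→k(10) and r(17)→u(20) fit y≡3x+21 (mod 26); the inverse of 3 mod 26 is 9. Treating letters as 0–25, the rule is x ↦ 3x + 21 (mod 26).
Applying it to letter: l(11)→3·11+21≡2=c; e(4)→3·4+21≡7=h; t(19)→3·19+21≡0=a; t(19)→3·19+21≡0=a; e(4)→3·4+21≡7=h; r(17)→3·17+21≡20=u (all mod 26).

chaahu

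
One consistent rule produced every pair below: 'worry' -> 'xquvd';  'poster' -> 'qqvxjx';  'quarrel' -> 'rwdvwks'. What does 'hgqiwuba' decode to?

generous

In worry: w→x is +1, o→q is +2, r→u is +3, r→v is +4 — the shift increases by 1 each position. The shift increases by 1 at each position, starting from +1: 1, 2, 3, ….
Reversing it on hgqiwuba: h−1=g, g−2=e, q−3=n, i−4=e, w−5=r, u−6=o, b−7=u, a−8=s.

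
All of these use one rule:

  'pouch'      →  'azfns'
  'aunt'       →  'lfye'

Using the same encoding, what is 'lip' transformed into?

wta

Compare letters: p→a is +11, o→z is +11, u→f is +11 — a constant shift. This is a Caesar cipher with shift 11.
Applying it to lip: l+11=w, i+11=t, p+11=a.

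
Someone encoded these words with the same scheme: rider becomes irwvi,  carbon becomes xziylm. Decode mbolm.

This is the alphabet-reversal cipher (Atbash): a becomes z, b becomes y, etc.
Undoing it on mbolm: m↔n, b↔y, o↔l, l↔o, m↔n.

nylon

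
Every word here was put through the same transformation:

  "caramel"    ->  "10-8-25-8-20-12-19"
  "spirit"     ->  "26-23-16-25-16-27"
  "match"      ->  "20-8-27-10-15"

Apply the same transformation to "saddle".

26-8-11-11-19-12

Each letter is replaced by its alphabet position (a=1..z=26) + 7.
For saddle: s=19→26, a=1→8, d=4→11, d=4→11, l=12→19, e=5→12.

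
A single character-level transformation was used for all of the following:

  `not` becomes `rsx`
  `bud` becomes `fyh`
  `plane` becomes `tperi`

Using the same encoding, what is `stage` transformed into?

Compare letters: n→r is +4, o→s is +4, t→x is +4 — a constant shift. Every letter moves 4 places later in the alphabet, wrapping around z→a.
On stage: s+4=w, t+4=x, a+4=e, g+4=k, e+4=i.

wxeki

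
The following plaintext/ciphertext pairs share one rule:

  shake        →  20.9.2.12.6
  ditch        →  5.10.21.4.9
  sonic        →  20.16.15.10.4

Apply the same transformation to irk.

s is letter #19 and maps to 20: an offset of 1. Letters become their 1-based position plus 1 (so a→2, b→3, …).
For irk: i=9→10, r=18→19, k=11→12.

10.19.12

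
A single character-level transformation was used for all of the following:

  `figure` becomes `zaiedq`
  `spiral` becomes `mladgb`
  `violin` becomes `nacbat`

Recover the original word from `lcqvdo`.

poetry

f(5)→z(25) and i(8)→a(0) fit y≡9x+6 (mod 26); the inverse of 9 mod 26 is 3. Each letter's alphabet position (a=0..z=25) is mapped through 9·x+6 mod 26 — an affine cipher.
Undoing it on lcqvdo: l(11)→3·(11−6)≡15=p; c(2)→3·(2−6)≡14=o; q(16)→3·(16−6)≡4=e; v(21)→3·(21−6)≡19=t; d(3)→3·(3−6)≡17=r; o(14)→3·(14−6)≡24=y (all mod 26).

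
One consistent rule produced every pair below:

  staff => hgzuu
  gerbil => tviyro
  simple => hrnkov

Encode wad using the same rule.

Each pair mirrors across the alphabet (s↔h, t↔g, a↔z): positions sum to 25. Letters are reflected about the middle of the alphabet (position → 25−position): Atbash.
For wad: w↔d, a↔z, d↔w.

dzw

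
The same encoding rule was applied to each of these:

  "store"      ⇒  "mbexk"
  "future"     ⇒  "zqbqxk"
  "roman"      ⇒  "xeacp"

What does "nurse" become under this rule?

pqxmk

This is an affine cipher: with a=0,…,z=25, each position x becomes (15x+2) mod 26.
On nurse: n(13)→15·13+2≡15=p; u(20)→15·20+2≡16=q; r(17)→15·17+2≡23=x; s(18)→15·18+2≡12=m; e(4)→15·4+2≡10=k (all mod 26).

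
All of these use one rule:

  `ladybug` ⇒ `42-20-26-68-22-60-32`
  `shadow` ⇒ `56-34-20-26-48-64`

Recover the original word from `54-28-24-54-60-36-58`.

With a=1..z=26, the number is 2·pos + 18.
Decoding 54-28-24-54-60-36-58: 54→(54−18)÷2=18=r, 28→(28−18)÷2=5=e, 24→(24−18)÷2=3=c, 54→(54−18)÷2=18=r, 60→(60−18)÷2=21=u, 36→(36−18)÷2=9=i, 58→(58−18)÷2=20=t.

recruit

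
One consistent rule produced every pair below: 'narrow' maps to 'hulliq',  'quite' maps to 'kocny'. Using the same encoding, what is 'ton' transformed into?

nih

It's a constant shift of +20 (ROT20).
For ton: t+20=n, o+20=i, n+20=h.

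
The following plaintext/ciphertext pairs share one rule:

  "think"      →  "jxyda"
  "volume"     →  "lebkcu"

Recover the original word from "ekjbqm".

outlaw

Compare letters: t→j is +16, h→x is +16, i→y is +16 — a constant shift. Every letter moves 16 places later in the alphabet, wrapping around z→a.
Undoing it on ekjbqm: e−16=o, k−16=u, j−16=t, b−16=l, q−16=a, m−16=w.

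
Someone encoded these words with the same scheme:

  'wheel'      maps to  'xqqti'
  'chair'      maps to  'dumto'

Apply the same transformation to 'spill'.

xxube

The output letters match the input read backwards, each shifted +12: wheel reversed is leehw. Two steps: reverse the string, then apply a Caesar shift of +12.
Applying it to spill: reverse → llips; then shift: l+12=x, l+12=x, i+12=u, p+12=b, s+12=e.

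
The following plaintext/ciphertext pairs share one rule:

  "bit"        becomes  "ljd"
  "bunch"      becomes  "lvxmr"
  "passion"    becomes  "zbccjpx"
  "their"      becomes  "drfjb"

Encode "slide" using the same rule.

cvjnf

The rule splits by letter class: vowels +1, consonants +10.
For slide: s(cons)+10=c, l(cons)+10=v, i(vowel)+1=j, d(cons)+10=n, e(vowel)+1=f.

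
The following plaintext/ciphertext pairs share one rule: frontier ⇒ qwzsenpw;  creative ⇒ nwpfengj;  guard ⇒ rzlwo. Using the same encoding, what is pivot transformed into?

Shifts by position in frontier: pos 0: f→q (+11), pos 1: r→w (+5), pos 2: o→z (+11), pos 3: n→s (+5) — repeating every 2. It's a Vigenère-style cipher with numeric key [11,5]: position i shifts by key[i mod 2].
Applying it to pivot: p+11=a, i+5=n, v+11=g, o+5=t, t+11=e.

angte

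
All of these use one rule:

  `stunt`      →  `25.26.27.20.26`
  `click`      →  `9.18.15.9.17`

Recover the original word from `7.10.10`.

add

s is letter #19 and maps to 25: an offset of 6. The number is (letter's place in the alphabet, a=1) + 6.
Reversing it on 7.10.10: 7→(7−6)÷1=1=a, 10→(10−6)÷1=4=d, 10→(10−6)÷1=4=d.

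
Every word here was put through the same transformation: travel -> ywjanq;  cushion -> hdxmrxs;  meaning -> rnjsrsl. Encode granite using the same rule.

lwjsryn

The shift depends on letter class: consonant t→y is +5, but vowel a→j is +9. Two shifts are in play — +9 for a/e/i/o/u, +5 for every other letter.
For granite: g(cons)+5=l, r(cons)+5=w, a(vowel)+9=j, n(cons)+5=s, i(vowel)+9=r, t(cons)+5=y, e(vowel)+9=n.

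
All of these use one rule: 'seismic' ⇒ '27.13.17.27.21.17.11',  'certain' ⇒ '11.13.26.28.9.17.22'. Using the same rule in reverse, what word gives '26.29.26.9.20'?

s is letter #19 and maps to 27: an offset of 8. The number is (letter's place in the alphabet, a=1) + 8.
Reversing it on 26.29.26.9.20: 26→(26−8)÷1=18=r, 29→(29−8)÷1=21=u, 26→(26−8)÷1=18=r, 9→(9−8)÷1=1=a, 20→(20−8)÷1=12=l.

rural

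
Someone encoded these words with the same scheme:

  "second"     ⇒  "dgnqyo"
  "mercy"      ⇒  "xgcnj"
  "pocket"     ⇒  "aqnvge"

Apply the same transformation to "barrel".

The shift depends on letter class: consonant s→d is +11, but vowel e→g is +2. Two shifts are in play — +2 for a/e/i/o/u, +11 for every other letter.
On barrel: b(cons)+11=m, a(vowel)+2=c, r(cons)+11=c, r(cons)+11=c, e(vowel)+2=g, l(cons)+11=w.

mcccgw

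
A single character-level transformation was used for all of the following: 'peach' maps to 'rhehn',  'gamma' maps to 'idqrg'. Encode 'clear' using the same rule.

Letter i (0-indexed) is shifted by i+2, so successive shifts are 2, 3, 4, ….
Applying it to clear: c+2=e, l+3=o, e+4=i, a+5=f, r+6=x.

eoifx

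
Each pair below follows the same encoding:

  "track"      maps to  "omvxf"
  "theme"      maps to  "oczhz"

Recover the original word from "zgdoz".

Compare letters: t→o is +21, r→m is +21, a→v is +21 — a constant shift. Every letter moves 21 places later in the alphabet, wrapping around z→a.
Reversing it on zgdoz: z−21=e, g−21=l, d−21=i, o−21=t, z−21=e.

elite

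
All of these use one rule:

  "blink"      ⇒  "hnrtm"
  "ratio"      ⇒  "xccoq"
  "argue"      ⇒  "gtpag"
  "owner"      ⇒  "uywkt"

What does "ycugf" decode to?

A repeating key of period 3 is used — shifts +6, +2, +9 over and over.
Undoing it on ycugf: y−6=s, c−2=a, u−9=l, g−6=a, f−2=d.

salad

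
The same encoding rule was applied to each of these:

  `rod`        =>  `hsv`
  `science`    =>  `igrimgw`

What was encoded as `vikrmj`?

finger

Two steps: reverse the string, then apply a Caesar shift of +4.
Undoing it on vikrmj: shift back: v−4=r, i−4=e, k−4=g, r−4=n, m−4=i, j−4=f → regnif; then reverse → finger.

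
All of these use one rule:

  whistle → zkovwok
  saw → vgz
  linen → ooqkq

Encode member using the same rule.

The shift depends on letter class: consonant w→z is +3, but vowel i→o is +6. The rule splits by letter class: vowels +6, consonants +3.
On member: m(cons)+3=p, e(vowel)+6=k, m(cons)+3=p, b(cons)+3=e, e(vowel)+6=k, r(cons)+3=u.

pkpeku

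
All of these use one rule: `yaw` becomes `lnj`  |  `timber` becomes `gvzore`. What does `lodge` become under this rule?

Compare letters: y→l is +13, a→n is +13, w→j is +13 — a constant shift. Every letter moves 13 places later in the alphabet, wrapping around z→a.
For lodge: l+13=y, o+13=b, d+13=q, g+13=t, e+13=r.

ybqtr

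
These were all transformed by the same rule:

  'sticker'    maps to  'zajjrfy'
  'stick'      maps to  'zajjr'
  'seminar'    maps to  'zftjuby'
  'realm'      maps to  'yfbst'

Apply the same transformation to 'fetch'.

The shift depends on letter class: consonant s→z is +7, but vowel i→j is +1. The rule splits by letter class: vowels +1, consonants +7.
For fetch: f(cons)+7=m, e(vowel)+1=f, t(cons)+7=a, c(cons)+7=j, h(cons)+7=o.

mfajo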